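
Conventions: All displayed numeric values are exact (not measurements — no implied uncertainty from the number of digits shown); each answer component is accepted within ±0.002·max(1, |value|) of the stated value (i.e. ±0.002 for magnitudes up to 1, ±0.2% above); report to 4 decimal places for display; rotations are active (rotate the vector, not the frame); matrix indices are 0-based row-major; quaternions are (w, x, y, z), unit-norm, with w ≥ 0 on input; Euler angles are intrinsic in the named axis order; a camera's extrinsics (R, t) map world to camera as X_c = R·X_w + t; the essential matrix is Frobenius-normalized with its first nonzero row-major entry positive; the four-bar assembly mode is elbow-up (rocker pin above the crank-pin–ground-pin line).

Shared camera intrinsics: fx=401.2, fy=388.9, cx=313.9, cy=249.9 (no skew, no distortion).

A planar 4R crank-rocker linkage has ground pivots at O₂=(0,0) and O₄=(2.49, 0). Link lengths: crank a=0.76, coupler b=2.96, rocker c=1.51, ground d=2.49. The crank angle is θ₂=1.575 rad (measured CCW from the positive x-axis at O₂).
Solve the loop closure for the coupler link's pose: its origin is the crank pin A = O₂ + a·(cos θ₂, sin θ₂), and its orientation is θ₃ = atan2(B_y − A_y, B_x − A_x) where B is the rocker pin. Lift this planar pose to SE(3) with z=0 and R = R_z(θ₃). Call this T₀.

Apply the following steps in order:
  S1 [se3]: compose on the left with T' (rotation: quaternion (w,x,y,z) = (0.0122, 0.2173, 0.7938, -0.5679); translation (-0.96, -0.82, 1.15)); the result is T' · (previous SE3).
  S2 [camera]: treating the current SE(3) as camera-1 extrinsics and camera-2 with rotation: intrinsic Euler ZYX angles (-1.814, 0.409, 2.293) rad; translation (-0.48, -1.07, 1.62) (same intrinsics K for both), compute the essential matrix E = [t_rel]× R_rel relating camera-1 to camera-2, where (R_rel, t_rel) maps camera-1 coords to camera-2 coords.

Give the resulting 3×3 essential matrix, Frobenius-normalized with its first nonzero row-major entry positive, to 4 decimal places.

matrix = [0.5930 -0.2981 0.1765; -0.0961 -0.3269 -0.5320; 0.1138 -0.2529 -0.2286]

source (fourbar_fk): coupler pose = R=[0.9716 -0.2367 0.0000; 0.2367 0.9716 0.0000; 0.0000 0.0000 1.0000], t=(-0.0032, 0.7600, 0.0000)
after S1 (compose_se3): R=[-0.7946 0.5629 -0.2274; 0.3834 0.1747 -0.9069; -0.4708 -0.8078 -0.3547], t=(-0.6844, -0.6231, 0.4697)
after S2 (essential): [0.5930 -0.2981 0.1765; -0.0961 -0.3269 -0.5320; 0.1138 -0.2529 -0.2286]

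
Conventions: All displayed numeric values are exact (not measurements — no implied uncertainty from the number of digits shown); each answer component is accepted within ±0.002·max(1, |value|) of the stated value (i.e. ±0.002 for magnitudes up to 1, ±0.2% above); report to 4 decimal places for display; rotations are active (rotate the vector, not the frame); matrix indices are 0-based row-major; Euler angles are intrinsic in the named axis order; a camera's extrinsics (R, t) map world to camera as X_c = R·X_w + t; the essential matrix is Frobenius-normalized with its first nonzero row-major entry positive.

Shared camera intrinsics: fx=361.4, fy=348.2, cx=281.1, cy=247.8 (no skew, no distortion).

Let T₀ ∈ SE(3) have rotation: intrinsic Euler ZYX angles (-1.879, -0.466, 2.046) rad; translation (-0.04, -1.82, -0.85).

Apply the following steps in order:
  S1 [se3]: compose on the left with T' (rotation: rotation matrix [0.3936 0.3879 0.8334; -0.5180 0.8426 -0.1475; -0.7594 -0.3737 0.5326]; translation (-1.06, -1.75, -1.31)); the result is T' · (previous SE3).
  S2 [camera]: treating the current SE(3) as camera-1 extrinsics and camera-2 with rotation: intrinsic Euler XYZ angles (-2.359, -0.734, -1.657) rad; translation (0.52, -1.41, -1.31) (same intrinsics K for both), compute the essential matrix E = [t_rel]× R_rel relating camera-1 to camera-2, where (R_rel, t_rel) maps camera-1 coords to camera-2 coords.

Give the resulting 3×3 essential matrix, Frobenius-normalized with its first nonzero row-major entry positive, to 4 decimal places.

after S1 (compose_se3): R=[-0.0624 0.7397 -0.6701; -0.6431 0.4836 0.5937; 0.7632 0.4680 0.4455], t=(-2.4901, -3.1374, -1.0522)
after S2 (essential): [0.0005 0.0710 0.5733; -0.5781 0.4032 -0.0564; -0.0095 0.0570 0.4038]

matrix = [0.0005 0.0710 0.5733; -0.5781 0.4032 -0.0564; -0.0095 0.0570 0.4038]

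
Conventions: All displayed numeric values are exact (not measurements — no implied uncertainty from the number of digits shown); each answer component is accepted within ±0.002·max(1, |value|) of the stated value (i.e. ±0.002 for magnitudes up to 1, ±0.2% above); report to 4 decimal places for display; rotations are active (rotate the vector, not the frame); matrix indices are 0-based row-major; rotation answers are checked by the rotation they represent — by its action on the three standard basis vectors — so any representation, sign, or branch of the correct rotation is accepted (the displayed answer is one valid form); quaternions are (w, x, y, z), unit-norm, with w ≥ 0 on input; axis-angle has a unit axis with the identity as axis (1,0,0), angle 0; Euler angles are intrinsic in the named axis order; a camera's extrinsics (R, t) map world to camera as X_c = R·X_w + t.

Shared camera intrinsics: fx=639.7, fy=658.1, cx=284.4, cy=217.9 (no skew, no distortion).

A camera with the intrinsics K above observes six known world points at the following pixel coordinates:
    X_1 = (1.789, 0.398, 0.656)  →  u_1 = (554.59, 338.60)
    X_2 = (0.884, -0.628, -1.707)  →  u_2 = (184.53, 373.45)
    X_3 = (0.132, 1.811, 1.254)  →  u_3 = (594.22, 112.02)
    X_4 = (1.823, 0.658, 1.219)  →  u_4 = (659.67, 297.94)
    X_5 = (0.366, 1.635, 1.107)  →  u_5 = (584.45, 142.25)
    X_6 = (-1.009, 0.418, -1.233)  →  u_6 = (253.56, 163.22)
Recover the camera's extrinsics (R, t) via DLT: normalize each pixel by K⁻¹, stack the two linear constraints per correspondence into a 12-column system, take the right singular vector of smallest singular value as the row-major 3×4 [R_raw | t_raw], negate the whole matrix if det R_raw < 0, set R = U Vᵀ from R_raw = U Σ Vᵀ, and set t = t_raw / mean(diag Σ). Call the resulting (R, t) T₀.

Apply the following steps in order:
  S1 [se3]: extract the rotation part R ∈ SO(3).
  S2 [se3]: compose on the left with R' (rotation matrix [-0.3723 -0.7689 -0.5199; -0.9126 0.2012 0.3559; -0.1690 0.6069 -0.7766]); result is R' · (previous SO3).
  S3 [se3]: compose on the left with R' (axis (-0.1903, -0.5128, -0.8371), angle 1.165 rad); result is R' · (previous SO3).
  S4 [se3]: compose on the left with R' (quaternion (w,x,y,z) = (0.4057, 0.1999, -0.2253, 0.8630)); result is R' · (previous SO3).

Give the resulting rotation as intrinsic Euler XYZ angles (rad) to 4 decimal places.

source (pnp_recover): camera pose = R=[0.3075 0.7515 0.5837; 0.8223 0.0988 -0.5604; -0.4788 0.6523 -0.5876], t=(0.4096, -0.4300, 4.8693)
after S1 (rot_of_se3): [0.3075 0.7515 0.5837; 0.8223 0.0988 -0.5604; -0.4788 0.6523 -0.5876]
after S2 (compose_so3): [-0.4978 -0.6949 0.5190; -0.2855 -0.4338 -0.8546; 0.8189 -0.5736 0.0175]
after S3 (compose_so3): [-0.7508 -0.4338 -0.4981; 0.5513 0.0038 -0.8343; 0.3639 -0.9010 0.2363]
after S4 (compose_so3): [0.0671 0.1072 0.9920; -0.9724 0.2296 0.0409; -0.2234 -0.9674 0.1197]

rotation (euler_xyz) = (-0.3295, 1.4440, -1.0119)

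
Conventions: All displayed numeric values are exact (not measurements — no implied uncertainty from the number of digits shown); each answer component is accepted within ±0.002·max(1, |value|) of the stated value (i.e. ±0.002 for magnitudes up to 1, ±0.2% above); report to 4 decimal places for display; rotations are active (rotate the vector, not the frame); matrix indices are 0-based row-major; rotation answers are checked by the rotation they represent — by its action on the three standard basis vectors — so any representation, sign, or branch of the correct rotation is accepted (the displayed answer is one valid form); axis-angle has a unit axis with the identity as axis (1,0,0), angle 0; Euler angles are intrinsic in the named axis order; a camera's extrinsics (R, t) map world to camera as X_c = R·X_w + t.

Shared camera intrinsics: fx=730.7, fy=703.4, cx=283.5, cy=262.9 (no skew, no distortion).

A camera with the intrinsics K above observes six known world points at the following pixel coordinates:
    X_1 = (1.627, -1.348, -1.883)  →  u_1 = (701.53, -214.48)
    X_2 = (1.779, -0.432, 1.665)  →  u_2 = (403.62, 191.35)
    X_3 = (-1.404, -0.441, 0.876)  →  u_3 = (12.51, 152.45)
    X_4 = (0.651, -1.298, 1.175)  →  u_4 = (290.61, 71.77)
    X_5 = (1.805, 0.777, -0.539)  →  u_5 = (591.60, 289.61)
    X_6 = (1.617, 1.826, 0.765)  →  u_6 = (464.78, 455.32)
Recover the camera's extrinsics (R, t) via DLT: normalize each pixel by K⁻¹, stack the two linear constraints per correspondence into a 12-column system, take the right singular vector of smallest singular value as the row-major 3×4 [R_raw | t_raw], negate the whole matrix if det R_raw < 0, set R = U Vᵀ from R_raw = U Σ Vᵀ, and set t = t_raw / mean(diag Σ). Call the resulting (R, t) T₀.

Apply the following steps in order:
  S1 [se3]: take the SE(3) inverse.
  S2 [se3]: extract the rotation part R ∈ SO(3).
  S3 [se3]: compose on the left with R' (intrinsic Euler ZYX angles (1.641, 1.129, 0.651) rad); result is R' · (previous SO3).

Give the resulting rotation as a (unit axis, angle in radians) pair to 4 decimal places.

source (pnp_recover): camera pose = R=[0.9603 0.0607 -0.2722; -0.0138 0.9851 0.1712; 0.2786 -0.1606 0.9469], t=(-0.1700, -0.4900, 4.3000)
after S1 (invert_se3): R=[0.9603 -0.0138 0.2786; 0.0607 0.9851 -0.1606; -0.2722 0.1712 0.9469], t=(-1.0413, 1.1837, -4.0341)
after S2 (rot_of_se3): [0.9603 -0.0138 0.2786; 0.0607 0.9851 -0.1606; -0.2722 0.1712 0.9469]
after S3 (compose_so3): [-0.2302 -0.7243 0.6499; 0.2326 0.6075 0.7595; -0.9450 0.3259 0.0286]

rotation (axis_angle) = ((-0.2270, 0.8351, 0.5011), 1.8723)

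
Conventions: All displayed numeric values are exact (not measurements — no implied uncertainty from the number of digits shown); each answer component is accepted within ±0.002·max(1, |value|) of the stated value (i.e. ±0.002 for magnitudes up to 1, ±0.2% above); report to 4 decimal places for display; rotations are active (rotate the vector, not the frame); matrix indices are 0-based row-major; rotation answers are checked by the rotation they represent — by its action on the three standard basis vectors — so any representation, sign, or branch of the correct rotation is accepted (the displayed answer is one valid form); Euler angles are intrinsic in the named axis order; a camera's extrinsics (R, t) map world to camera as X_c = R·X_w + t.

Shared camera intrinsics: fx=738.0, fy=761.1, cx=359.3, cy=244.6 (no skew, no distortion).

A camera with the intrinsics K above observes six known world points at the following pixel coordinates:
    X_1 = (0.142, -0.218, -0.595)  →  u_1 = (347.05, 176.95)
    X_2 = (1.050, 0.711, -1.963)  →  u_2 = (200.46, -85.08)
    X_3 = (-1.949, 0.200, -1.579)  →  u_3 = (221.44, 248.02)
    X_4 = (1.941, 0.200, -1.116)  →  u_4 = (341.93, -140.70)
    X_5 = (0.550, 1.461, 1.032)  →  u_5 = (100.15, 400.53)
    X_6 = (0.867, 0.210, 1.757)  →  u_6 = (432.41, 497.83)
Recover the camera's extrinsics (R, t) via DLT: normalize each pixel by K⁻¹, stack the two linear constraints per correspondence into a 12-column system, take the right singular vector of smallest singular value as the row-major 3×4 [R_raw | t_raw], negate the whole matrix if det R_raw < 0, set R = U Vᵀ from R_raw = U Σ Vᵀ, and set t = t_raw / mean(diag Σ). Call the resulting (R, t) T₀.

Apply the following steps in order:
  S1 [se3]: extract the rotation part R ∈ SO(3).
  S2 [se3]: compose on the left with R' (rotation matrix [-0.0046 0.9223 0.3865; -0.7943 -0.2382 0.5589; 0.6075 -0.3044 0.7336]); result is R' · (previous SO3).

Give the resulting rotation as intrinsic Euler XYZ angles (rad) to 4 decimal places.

rotation (euler_xyz) = (2.1936, 0.5524, 3.0075)

source (pnp_recover): camera pose = R=[0.2830 -0.9273 0.2451; -0.5996 0.0284 0.7998; -0.7486 -0.3733 -0.5479], t=(-0.1800, 0.1200, 4.7299)
after S1 (rot_of_se3): [0.2830 -0.9273 0.2451; -0.5996 0.0284 0.7998; -0.7486 -0.3733 -0.5479]
after S2 (compose_so3): [-0.8436 -0.1138 0.5247; -0.5004 0.5211 -0.6914; -0.1948 -0.8459 -0.4966]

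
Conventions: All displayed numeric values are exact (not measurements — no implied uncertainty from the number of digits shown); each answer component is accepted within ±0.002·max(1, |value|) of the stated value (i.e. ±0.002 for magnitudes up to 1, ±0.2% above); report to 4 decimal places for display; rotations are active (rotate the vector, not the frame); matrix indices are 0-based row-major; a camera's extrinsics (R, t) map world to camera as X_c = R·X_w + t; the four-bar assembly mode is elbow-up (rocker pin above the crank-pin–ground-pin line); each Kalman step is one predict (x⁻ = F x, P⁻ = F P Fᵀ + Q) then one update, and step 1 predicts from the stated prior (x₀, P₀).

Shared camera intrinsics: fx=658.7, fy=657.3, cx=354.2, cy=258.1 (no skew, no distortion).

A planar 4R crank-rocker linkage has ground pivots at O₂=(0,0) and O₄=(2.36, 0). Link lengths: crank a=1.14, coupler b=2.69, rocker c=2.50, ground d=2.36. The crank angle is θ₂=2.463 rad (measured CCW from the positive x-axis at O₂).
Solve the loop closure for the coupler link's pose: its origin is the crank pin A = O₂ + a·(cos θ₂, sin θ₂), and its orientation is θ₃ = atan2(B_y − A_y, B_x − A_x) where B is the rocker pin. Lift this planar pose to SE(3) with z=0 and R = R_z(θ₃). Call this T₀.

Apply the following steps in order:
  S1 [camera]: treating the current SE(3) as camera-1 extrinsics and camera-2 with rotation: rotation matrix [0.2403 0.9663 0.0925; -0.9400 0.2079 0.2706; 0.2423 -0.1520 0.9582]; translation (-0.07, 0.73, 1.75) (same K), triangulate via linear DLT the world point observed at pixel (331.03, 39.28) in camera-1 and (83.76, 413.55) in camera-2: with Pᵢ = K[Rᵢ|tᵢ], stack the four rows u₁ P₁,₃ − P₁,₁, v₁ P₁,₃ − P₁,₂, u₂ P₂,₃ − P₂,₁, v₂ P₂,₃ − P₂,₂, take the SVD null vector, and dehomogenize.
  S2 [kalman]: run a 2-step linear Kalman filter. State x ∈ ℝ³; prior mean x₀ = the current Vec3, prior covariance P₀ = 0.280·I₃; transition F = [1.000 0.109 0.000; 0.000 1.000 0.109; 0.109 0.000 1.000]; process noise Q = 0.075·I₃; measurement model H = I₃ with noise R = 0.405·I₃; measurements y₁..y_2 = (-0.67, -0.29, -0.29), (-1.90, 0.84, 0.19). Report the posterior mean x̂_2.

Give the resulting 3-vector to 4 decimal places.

result = (-1.0139, -0.1943, 0.3944)

source (fourbar_fk): coupler pose = R=[0.8166 -0.5773 0.0000; 0.5773 0.8166 0.0000; 0.0000 0.0000 1.0000], t=(-0.8874, 0.7156, 0.0000)
after S1 (triangulate): (0.0265, -1.4212, 1.2906)
after S2 (kf_track): (-1.0139, -0.1943, 0.3944)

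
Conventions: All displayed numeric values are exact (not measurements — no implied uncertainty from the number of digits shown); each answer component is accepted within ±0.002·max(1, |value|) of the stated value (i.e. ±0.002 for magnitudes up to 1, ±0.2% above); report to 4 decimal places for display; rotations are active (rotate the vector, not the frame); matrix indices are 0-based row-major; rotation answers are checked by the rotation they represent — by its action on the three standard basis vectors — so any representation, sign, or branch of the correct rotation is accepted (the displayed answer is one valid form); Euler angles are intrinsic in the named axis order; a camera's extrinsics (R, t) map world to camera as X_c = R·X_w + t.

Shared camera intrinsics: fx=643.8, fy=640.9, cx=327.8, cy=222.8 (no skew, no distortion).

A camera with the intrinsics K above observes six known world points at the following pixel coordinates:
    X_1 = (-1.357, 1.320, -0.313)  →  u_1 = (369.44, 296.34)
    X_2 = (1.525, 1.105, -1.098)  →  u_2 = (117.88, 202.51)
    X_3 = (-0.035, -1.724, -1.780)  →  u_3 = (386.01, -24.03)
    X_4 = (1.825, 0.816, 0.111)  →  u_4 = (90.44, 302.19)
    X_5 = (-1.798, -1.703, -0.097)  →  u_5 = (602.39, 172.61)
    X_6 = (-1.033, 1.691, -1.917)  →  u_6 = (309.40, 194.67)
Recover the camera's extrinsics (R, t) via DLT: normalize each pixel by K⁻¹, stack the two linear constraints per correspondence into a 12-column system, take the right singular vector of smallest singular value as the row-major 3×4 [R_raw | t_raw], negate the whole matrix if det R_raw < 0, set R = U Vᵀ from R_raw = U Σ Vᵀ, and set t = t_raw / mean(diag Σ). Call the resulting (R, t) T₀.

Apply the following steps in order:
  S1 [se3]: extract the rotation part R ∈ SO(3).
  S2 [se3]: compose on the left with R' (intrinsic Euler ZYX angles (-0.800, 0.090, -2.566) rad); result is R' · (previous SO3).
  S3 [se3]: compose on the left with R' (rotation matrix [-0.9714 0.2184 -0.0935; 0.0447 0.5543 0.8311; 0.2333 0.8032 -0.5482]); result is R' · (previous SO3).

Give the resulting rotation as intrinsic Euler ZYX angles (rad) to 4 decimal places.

rotation (euler_zyx) = (0.7362, 0.0802, 2.4033)

source (pnp_recover): camera pose = R=[-0.8722 -0.4591 0.1689; -0.0959 0.4991 0.8612; -0.4797 0.7349 -0.4794], t=(-0.0401, 0.3400, 5.7204)
after S1 (rot_of_se3): [-0.8722 -0.4591 0.1689; -0.0959 0.4991 0.8612; -0.4797 0.7349 -0.4794]
after S2 (compose_so3): [-0.7063 -0.3876 -0.5924; 0.4679 0.3723 -0.8015; 0.5312 -0.8433 -0.0816]
after S3 (compose_so3): [0.7386 0.5366 0.4080; 0.6693 -0.5119 -0.5385; -0.0802 0.6709 -0.7372]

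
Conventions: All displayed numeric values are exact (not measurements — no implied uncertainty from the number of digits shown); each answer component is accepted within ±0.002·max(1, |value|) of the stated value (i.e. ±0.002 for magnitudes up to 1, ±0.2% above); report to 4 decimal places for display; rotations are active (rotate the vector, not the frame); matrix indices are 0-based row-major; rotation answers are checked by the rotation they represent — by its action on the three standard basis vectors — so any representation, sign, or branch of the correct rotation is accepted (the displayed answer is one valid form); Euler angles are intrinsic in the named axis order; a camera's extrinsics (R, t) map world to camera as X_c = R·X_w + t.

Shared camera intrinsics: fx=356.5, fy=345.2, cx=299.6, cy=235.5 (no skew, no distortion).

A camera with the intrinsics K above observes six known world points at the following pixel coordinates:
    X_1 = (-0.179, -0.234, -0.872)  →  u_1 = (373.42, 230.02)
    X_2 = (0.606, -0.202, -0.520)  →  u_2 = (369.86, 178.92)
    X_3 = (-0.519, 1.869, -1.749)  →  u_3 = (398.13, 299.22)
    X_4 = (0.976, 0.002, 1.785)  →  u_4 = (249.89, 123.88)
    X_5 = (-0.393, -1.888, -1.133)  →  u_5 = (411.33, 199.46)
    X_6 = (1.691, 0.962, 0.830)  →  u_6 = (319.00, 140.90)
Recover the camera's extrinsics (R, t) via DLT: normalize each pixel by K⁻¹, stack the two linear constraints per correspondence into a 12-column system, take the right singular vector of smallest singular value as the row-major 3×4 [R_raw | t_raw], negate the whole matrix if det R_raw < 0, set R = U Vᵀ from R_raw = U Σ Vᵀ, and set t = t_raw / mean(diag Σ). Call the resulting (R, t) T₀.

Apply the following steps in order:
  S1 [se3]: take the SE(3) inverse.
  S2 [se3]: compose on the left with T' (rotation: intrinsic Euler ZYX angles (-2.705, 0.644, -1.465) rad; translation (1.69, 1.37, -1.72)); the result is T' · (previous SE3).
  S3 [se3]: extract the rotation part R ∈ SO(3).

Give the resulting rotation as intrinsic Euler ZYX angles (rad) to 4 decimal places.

source (pnp_recover): camera pose = R=[0.4184 0.0799 -0.9048; -0.8660 0.3354 -0.3708; 0.2738 0.9387 0.2096], t=(0.3500, -0.4799, 5.4996)
after S1 (invert_se3): R=[0.4184 -0.8660 0.2738; 0.0799 0.3354 0.9387; -0.9048 -0.3708 0.2096], t=(-2.0681, -5.0293, -1.0138)
after S2 (compose_se3): R=[-0.5848 0.6894 0.4274; 0.7106 0.6895 -0.1399; -0.3912 0.2219 -0.8932], t=(-0.1250, 2.2217, 3.4355)
after S3 (rot_of_se3): [-0.5848 0.6894 0.4274; 0.7106 0.6895 -0.1399; -0.3912 0.2219 -0.8932]

rotation (euler_zyx) = (2.2594, 0.4019, 2.8981)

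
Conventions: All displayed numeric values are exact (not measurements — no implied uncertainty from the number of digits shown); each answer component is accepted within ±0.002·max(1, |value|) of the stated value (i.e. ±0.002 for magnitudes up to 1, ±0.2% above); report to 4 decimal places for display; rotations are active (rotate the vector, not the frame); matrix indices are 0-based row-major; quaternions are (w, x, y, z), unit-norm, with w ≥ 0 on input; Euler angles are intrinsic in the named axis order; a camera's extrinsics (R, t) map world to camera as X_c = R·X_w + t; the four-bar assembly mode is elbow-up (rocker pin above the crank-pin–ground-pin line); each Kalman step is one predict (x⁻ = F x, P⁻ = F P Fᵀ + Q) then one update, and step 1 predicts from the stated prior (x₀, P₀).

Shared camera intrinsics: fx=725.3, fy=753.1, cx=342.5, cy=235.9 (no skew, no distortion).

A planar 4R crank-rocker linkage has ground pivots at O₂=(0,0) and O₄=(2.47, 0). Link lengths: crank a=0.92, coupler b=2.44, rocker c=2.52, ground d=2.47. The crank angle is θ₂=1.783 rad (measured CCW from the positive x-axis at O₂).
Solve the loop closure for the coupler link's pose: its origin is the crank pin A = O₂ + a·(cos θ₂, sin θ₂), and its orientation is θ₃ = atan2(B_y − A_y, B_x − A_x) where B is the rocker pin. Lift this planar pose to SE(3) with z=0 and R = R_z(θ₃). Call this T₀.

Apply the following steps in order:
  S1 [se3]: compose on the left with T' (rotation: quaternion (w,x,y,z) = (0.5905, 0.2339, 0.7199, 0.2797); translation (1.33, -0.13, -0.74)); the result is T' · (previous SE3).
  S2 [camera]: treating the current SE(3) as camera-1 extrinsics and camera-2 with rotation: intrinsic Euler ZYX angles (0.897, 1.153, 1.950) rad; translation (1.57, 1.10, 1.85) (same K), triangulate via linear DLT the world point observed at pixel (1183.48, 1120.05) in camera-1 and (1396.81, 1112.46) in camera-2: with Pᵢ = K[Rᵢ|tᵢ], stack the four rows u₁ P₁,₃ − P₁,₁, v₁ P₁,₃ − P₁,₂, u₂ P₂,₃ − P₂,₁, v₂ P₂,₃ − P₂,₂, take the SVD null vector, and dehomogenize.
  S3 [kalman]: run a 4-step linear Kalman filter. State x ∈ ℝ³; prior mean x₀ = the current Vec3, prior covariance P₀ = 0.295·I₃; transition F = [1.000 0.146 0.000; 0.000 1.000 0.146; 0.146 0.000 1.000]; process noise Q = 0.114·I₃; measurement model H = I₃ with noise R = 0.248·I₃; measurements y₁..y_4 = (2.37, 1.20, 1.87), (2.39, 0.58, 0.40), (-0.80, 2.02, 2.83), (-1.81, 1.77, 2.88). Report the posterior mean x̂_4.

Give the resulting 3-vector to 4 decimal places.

source (fourbar_fk): coupler pose = R=[0.7862 -0.6180 0.0000; 0.6180 0.7862 0.0000; 0.0000 0.0000 1.0000], t=(-0.1938, 0.8994, 0.0000)
after S1 (compose_se3): R=[-0.1478 0.1244 0.9812; 0.9782 0.1648 0.1265; -0.1460 0.9784 -0.1461], t=(1.3732, 0.4009, 0.0101)
after S2 (triangulate): (0.6432, 1.0693, -0.2566)
after S3 (kf_track): (-0.3380, 1.7311, 2.3960)

result = (-0.3380, 1.7311, 2.3960)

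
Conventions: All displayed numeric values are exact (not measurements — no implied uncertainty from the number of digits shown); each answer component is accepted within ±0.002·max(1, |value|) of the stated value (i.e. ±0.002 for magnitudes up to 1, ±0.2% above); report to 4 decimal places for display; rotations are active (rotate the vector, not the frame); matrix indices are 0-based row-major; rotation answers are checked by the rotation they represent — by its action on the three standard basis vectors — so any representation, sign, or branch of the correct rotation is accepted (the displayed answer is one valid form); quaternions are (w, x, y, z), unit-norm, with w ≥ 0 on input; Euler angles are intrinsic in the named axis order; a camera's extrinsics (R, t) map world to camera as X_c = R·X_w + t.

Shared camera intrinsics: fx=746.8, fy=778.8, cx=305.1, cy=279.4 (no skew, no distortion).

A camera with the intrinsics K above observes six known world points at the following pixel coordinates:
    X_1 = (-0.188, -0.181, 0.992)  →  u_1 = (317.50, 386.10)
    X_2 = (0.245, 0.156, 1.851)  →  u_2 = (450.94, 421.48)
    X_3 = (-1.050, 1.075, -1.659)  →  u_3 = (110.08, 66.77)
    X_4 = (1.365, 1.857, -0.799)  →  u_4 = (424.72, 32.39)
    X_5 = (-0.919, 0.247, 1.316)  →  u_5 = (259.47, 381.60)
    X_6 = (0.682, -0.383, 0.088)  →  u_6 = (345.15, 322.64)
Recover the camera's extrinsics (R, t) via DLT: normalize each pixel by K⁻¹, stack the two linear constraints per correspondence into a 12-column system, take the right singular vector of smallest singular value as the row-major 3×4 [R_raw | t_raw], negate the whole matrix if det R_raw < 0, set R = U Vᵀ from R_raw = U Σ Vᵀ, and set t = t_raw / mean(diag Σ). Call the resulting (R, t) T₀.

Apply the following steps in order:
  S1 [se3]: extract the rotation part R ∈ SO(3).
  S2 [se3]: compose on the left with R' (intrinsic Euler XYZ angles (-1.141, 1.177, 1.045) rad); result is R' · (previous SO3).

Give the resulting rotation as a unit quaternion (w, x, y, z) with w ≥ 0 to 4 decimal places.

source (pnp_recover): camera pose = R=[0.8488 0.2330 0.4746; -0.0674 -0.8426 0.5342; 0.5244 -0.4854 -0.6995], t=(-0.1800, 0.0400, 6.0699)
after S1 (rot_of_se3): [0.8488 0.2330 0.4746; -0.0674 -0.8426 0.5342; 0.5244 -0.4854 -0.6995]
after S2 (compose_so3): [0.6701 -0.1238 -0.7319; 0.0682 -0.9716 0.2267; -0.7391 -0.2018 -0.6426]

rotation (quat) = (0.1182, -0.9061, 0.0153, 0.4058)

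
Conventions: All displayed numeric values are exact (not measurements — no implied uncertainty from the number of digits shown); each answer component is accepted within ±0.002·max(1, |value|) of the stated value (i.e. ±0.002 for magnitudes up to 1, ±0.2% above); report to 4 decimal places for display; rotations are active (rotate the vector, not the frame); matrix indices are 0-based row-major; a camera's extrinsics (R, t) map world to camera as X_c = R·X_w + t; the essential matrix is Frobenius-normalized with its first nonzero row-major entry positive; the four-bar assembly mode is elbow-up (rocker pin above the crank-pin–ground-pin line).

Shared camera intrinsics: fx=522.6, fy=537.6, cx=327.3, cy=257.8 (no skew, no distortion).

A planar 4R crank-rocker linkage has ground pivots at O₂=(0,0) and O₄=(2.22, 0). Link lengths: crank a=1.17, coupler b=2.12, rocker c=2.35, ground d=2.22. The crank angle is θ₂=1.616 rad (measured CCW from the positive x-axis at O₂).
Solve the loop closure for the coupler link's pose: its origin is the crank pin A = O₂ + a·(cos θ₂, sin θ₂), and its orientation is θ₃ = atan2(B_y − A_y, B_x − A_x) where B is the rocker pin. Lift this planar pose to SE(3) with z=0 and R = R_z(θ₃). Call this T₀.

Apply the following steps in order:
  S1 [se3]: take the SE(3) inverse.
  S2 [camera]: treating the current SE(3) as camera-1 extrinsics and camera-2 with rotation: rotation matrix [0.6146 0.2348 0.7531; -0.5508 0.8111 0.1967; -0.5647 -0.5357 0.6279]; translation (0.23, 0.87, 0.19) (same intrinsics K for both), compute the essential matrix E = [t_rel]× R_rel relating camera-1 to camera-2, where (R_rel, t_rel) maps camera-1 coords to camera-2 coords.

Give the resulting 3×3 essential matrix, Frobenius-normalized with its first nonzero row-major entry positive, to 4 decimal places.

matrix = [0.5164 -0.0428 -0.4497; -0.0356 -0.0450 0.2185; 0.4378 -0.2545 0.4709]

source (fourbar_fk): coupler pose = R=[0.8456 -0.5338 0.0000; 0.5338 0.8456 0.0000; 0.0000 0.0000 1.0000], t=(-0.0529, 1.1688, 0.0000)
after S1 (invert_se3): R=[0.8456 0.5338 0.0000; -0.5338 0.8456 0.0000; 0.0000 0.0000 1.0000], t=(-0.5792, -1.0166, 0.0000)
after S2 (essential): [0.5164 -0.0428 -0.4497; -0.0356 -0.0450 0.2185; 0.4378 -0.2545 0.4709]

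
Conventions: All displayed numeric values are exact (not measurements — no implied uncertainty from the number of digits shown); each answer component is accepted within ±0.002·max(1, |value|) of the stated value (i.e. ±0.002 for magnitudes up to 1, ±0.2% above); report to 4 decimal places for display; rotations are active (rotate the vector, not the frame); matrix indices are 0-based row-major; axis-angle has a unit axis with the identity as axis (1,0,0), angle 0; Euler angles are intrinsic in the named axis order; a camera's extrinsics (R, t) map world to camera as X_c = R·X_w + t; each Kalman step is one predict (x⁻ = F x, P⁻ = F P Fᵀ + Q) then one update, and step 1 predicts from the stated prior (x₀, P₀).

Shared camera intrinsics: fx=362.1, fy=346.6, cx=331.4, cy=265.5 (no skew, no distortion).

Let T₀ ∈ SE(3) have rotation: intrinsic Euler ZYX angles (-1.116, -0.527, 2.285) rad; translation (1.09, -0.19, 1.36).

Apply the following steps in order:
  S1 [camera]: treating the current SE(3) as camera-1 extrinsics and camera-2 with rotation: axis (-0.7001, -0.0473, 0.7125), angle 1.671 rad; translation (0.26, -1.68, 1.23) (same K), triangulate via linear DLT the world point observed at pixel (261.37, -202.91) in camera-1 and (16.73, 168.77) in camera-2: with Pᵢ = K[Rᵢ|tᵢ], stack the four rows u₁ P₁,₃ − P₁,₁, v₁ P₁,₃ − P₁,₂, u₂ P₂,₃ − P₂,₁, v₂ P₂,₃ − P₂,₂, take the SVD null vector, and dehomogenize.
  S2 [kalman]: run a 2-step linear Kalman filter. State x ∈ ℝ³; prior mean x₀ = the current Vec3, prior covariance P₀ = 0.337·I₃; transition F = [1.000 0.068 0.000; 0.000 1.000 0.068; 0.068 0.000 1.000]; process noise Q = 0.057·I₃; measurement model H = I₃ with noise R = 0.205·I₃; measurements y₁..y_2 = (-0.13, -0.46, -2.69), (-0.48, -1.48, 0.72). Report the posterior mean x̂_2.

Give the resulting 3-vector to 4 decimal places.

result = (-0.2232, -0.7702, -0.3050)

after S1 (triangulate): (0.4209, 0.7641, 1.6674)
after S2 (kf_track): (-0.2232, -0.7702, -0.3050)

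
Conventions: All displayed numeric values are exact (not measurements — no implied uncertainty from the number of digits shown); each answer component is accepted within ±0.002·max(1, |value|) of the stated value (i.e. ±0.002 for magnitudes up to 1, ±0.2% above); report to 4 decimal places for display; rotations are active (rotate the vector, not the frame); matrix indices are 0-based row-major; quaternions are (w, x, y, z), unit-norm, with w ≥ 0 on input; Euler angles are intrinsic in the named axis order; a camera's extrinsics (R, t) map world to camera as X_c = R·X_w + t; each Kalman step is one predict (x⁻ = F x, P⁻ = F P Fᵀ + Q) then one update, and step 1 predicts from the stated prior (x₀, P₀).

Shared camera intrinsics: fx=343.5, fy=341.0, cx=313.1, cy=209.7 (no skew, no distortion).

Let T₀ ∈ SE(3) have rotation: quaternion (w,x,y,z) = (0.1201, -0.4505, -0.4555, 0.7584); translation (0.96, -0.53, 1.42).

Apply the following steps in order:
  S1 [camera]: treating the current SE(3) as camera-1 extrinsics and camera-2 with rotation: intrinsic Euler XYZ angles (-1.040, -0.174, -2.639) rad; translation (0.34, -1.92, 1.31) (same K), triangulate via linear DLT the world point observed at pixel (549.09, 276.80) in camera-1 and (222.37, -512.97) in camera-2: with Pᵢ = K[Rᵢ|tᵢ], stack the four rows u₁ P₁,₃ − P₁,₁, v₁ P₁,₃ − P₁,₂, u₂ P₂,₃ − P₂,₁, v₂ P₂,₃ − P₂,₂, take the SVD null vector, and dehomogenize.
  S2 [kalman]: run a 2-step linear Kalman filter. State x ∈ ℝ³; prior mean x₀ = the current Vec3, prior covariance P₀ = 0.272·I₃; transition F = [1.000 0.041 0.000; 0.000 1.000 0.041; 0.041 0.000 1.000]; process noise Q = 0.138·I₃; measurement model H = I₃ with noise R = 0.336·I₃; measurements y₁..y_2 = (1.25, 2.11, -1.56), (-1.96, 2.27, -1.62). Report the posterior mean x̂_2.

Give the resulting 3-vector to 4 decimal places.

after S1 (triangulate): (0.6610, -0.2776, -0.3760)
after S2 (kf_track): (-0.4308, 1.5861, -1.2933)

result = (-0.4308, 1.5861, -1.2933)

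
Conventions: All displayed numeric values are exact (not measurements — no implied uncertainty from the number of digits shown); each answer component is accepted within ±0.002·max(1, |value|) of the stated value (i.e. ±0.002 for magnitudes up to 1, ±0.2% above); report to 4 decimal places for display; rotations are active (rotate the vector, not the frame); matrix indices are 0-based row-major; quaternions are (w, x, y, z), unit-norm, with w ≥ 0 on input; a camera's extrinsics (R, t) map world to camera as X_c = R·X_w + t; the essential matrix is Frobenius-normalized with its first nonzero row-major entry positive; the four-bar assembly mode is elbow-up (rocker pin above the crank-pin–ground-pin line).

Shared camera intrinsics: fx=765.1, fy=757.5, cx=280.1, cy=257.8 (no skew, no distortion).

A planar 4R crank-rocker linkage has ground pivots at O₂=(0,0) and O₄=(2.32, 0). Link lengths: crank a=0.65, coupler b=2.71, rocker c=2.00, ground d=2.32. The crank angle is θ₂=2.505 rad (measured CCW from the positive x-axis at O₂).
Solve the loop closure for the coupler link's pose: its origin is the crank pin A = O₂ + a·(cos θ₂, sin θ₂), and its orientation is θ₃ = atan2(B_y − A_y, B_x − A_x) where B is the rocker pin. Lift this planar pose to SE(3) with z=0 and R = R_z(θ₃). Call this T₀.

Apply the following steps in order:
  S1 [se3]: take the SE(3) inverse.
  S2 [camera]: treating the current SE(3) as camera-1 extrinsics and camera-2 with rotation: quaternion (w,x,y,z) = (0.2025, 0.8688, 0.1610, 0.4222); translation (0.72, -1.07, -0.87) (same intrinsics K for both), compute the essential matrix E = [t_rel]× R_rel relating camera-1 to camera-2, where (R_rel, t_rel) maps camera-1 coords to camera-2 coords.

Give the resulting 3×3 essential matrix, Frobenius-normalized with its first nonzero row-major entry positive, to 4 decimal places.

matrix = [0.5236 0.3719 -0.2482; 0.3348 -0.0842 0.2023; -0.3028 0.2972 -0.4310]

source (fourbar_fk): coupler pose = R=[0.8275 -0.5614 0.0000; 0.5614 0.8275 0.0000; 0.0000 0.0000 1.0000], t=(-0.5227, 0.3864, 0.0000)
after S1 (invert_se3): R=[0.8275 0.5614 0.0000; -0.5614 0.8275 0.0000; 0.0000 0.0000 1.0000], t=(0.2156, -0.6132, 0.0000)
after S2 (essential): [0.5236 0.3719 -0.2482; 0.3348 -0.0842 0.2023; -0.3028 0.2972 -0.4310]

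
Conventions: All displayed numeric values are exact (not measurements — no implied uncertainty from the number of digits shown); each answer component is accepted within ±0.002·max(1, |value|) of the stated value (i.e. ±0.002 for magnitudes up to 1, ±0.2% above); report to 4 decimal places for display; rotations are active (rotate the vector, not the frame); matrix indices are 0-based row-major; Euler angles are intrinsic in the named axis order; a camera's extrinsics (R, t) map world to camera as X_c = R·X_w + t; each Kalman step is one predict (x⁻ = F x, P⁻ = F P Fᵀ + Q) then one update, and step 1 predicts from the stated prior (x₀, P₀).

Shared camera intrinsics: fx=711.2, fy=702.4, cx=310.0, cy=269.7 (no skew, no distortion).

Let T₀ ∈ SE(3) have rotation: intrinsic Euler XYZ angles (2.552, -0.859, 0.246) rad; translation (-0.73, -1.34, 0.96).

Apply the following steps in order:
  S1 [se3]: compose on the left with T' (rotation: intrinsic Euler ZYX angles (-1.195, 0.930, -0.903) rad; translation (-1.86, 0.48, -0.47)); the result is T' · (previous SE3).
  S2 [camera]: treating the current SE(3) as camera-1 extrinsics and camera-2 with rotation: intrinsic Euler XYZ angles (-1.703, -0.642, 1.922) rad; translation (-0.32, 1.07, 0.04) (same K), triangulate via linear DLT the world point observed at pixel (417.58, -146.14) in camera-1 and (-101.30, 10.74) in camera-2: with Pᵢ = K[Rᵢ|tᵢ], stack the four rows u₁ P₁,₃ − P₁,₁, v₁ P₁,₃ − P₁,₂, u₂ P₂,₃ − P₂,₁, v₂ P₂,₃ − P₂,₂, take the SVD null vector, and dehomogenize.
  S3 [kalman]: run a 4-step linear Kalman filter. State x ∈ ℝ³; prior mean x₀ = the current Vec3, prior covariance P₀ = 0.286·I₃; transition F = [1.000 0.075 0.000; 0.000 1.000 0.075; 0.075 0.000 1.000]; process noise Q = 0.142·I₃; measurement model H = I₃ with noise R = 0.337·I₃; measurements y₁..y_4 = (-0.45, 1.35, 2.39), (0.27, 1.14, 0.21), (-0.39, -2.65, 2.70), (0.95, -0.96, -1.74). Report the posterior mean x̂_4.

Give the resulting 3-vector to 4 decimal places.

after S1 (compose_se3): R=[-0.5052 0.3543 -0.7869; -0.7663 -0.6036 0.2201; -0.3970 0.7142 0.5765], t=(-1.6064, -0.3698, 1.0996)
after S2 (triangulate): (-0.7005, 1.9561, -1.1202)
after S3 (kf_track): (0.2827, -0.6811, -0.0419)

result = (0.2827, -0.6811, -0.0419)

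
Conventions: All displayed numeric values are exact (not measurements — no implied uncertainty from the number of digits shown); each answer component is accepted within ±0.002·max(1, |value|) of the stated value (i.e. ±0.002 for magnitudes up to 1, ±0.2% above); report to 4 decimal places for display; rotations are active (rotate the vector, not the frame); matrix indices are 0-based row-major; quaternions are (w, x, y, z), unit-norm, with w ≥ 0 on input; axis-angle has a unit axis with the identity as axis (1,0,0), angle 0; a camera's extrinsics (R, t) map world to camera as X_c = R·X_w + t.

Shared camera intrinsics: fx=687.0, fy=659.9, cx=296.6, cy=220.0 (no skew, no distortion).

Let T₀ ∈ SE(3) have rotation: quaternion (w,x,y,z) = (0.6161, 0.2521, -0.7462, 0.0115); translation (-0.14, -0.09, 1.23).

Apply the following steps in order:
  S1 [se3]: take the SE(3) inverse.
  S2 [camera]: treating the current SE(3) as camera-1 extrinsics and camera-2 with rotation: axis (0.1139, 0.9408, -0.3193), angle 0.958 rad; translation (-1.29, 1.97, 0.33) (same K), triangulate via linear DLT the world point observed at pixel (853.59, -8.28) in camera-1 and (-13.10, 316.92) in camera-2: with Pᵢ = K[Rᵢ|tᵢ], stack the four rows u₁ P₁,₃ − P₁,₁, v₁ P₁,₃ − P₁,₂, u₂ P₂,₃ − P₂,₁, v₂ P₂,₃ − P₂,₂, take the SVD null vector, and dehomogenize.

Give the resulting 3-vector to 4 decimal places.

result = (-1.5241, -1.5573, 1.8784)

after S1 (invert_se3): R=[-0.1138 -0.3620 0.9252; -0.3904 0.8726 0.2935; -0.9136 -0.3278 -0.2406], t=(-1.1865, -0.3371, 0.1386)
after S2 (triangulate): (-1.5241, -1.5573, 1.8784)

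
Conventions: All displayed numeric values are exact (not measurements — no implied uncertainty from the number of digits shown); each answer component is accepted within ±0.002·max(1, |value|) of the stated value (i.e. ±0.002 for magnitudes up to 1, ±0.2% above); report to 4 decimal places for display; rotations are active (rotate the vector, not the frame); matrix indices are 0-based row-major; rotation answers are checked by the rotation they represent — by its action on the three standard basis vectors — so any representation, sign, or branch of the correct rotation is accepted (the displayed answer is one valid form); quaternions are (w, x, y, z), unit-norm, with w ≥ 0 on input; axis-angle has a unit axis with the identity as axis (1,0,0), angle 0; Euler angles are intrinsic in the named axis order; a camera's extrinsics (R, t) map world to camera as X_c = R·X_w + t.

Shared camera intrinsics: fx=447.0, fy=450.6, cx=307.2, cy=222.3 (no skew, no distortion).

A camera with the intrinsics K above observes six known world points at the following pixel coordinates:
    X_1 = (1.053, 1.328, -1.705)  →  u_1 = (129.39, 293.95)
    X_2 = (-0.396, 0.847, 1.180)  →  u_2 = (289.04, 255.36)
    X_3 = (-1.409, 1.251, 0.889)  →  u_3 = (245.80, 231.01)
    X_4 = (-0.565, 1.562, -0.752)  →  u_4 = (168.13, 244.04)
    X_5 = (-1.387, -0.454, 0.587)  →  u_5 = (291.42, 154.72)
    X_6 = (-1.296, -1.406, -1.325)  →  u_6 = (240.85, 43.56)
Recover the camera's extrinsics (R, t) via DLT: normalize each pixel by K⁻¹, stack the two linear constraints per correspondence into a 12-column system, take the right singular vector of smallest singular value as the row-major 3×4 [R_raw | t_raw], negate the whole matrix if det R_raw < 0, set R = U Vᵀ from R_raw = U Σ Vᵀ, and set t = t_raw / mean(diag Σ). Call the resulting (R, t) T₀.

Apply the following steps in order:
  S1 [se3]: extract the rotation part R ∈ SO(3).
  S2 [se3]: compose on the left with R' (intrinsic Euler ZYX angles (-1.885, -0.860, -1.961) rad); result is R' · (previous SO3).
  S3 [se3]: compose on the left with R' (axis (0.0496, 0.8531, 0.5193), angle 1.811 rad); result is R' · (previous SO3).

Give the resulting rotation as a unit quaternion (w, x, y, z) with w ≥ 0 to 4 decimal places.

rotation (quat) = (0.1049, 0.8302, -0.4106, 0.3621)

source (pnp_recover): camera pose = R=[0.3862 -0.6330 0.6709; 0.5961 0.7263 0.3422; -0.7039 0.2678 0.6578], t=(-0.4201, -0.2099, 6.5307)
after S1 (rot_of_se3): [0.3862 -0.6330 0.6709; 0.5961 0.7263 0.3422; -0.7039 0.2678 0.6578]
after S2 (compose_so3): [-0.9791 -0.0807 0.1868; -0.1727 -0.1559 -0.9726; 0.1077 -0.9845 0.1387]
after S3 (compose_so3): [0.4006 -0.7577 0.5152; -0.6058 -0.6408 -0.4715; 0.6874 -0.1232 -0.7157]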